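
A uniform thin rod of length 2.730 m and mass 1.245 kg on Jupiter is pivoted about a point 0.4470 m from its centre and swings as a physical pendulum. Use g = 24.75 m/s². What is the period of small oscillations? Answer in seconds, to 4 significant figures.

1.712 s

For a physical pendulum T = 2π√(I/(mgd)), with d = 0.44700 m from pivot to centre of mass.
I_cm = mL²/12 = 1.245 × 2.730²/12 = 0.77324 kg·m²; I = I_cm + md² = 0.77324 + 1.245 × 0.44700² = 1.0220 kg·m².
T = 2π√(1.0220/(1.245 × 24.75 × 0.44700)) = 1.712 s.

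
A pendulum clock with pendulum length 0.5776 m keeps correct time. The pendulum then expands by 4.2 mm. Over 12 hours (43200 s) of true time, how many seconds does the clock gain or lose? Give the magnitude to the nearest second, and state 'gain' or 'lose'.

lose 156 s

T ∝ √L, so T'/T = √(0.58180/0.5776) = 1.00363.
In 43200 s of true time the clock registers 43200/1.00363 = 43043.8 s, so it loses 156 s.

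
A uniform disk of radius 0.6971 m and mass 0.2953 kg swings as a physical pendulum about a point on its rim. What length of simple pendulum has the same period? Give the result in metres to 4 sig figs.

1.046 m

The equivalent simple-pendulum length is L_eq = I/(md), where I is about the pivot and d = 0.69710 m.
I_cm = ½mR² = 0.071750 kg·m², so I = I_cm + md² = 0.071750 + 0.14350 = 0.21525 kg·m².
L_eq = 0.21525/(0.2953 × 0.69710) = 1.046 m.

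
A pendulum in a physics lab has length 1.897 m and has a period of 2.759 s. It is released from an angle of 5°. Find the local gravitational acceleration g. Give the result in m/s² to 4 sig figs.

9.838 m/s²

From T = 2π√(L/g), g = 4π²L/T² = 4π² × 1.897/2.7590² = 9.838 m/s².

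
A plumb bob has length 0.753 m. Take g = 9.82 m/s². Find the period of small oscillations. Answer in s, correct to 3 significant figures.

1.74 s

T = 2π√(L/g) = 2π√(0.753/9.82) = 2π × 0.2769 = 1.74 s.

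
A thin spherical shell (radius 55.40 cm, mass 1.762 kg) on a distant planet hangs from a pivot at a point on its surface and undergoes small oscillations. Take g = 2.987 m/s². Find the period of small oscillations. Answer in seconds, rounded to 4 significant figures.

3.493 s

I_cm = (2/3)mr² = 0.36052 kg·m². The pivot is at distance d = 0.5540 m from the centre of mass.
By the parallel-axis theorem, I = I_cm + md² = 0.36052 + 0.54079 = 0.90131 kg·m².
T = 2π√(I/(mgd)) = 2π√(0.90131/(1.762 × 2.987 × 0.5540)) = 3.493 s.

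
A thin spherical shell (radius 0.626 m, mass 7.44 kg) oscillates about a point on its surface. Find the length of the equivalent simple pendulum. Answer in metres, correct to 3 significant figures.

The equivalent simple-pendulum length is L_eq = I/(md), where I is about the pivot and d = 0.6260 m.
I_cm = (2/3)mR² = 1.944 kg·m², so I = I_cm + md² = 1.944 + 2.916 = 4.859 kg·m².
L_eq = 4.859/(7.44 × 0.6260) = 1.04 m.

1.04 m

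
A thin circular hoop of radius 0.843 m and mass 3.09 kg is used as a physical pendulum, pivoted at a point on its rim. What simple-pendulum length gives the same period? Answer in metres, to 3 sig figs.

1.69 m

The equivalent simple-pendulum length is L_eq = I/(md), where I is about the pivot and d = 0.8430 m.
I_cm = mR² = 2.196 kg·m², so I = I_cm + md² = 2.196 + 2.196 = 4.392 kg·m².
L_eq = 4.392/(3.09 × 0.8430) = 1.69 m.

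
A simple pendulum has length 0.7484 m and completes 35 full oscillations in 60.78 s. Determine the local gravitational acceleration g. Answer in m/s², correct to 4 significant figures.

T = 60.78/35 = 1.7366 s.
From T = 2π√(L/g), g = 4π²L/T² = 4π² × 0.7484/1.7366² = 9.797 m/s².

9.797 m/s²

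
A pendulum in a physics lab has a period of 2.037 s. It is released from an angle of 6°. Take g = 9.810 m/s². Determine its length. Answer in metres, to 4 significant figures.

From T = 2π√(L/g), L = gT²/(4π²) = 9.810 × 2.0370²/(4π²) = 1.031 m.

1.031 m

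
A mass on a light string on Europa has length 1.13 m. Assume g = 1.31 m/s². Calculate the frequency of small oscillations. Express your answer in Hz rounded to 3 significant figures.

0.171 Hz

T = 2π√(L/g) = 2π√(1.13/1.31) = 5.836 s, so f = 1/T = 0.171 Hz.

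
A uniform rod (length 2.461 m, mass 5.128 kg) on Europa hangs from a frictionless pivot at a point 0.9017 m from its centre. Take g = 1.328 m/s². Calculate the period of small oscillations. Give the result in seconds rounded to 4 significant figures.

6.591 s

For a physical pendulum T = 2π√(I/(mgd)), with d = 0.90170 m from pivot to centre of mass.
I_cm = mL²/12 = 5.128 × 2.461²/12 = 2.5882 kg·m²; I = I_cm + md² = 2.5882 + 5.128 × 0.90170² = 6.7575 kg·m².
T = 2π√(6.7575/(5.128 × 1.328 × 0.90170)) = 6.591 s.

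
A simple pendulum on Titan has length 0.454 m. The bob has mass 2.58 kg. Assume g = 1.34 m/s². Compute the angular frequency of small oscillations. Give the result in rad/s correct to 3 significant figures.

1.72 rad/s

ω = √(g/L) = √(1.34/0.454) = 1.72 rad/s.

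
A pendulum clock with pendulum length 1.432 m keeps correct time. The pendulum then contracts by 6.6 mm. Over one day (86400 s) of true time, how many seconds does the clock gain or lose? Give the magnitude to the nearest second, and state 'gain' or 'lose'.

gain 200 s

T ∝ √L, so T'/T = √(1.42540/1.432) = 0.997693.
In 86400 s of true time the clock registers 86400/0.997693 = 86599.8 s, so it gains 200 s.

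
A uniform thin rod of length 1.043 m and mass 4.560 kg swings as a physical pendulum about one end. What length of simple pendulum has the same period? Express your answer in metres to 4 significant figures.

0.6953 m

The equivalent simple-pendulum length is L_eq = I/(md), where I is about the pivot and d = 0.52150 m.
I_cm = (1/12)mL² = 0.41338 kg·m², so I = I_cm + md² = 0.41338 + 1.2401 = 1.6535 kg·m².
L_eq = 1.6535/(4.560 × 0.52150) = 0.6953 m.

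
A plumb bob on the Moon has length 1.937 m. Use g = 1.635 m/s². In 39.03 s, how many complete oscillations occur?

5

T = 2π√(L/g) = 2π√(1.937/1.635) = 6.8389 s.
Number of complete oscillations = ⌊39.03/6.8389⌋ = ⌊5.7071⌋ = 5.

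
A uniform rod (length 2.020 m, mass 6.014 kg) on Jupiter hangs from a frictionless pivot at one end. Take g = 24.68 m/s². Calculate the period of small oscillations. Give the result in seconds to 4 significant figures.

For a physical pendulum T = 2π√(I/(mgd)), with d = 1.0100 m from pivot to centre of mass.
I_cm = mL²/12 = 6.014 × 2.020²/12 = 2.0450 kg·m²; I = I_cm + md² = 2.0450 + 6.014 × 1.0100² = 8.1798 kg·m².
T = 2π√(8.1798/(6.014 × 24.68 × 1.0100)) = 1.468 s.

1.468 s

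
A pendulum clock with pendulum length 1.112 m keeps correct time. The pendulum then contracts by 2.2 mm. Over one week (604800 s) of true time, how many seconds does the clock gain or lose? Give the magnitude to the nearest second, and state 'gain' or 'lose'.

T ∝ √L, so T'/T = √(1.10980/1.112) = 0.999010.
In 604800 s of true time the clock registers 604800/0.999010 = 605399.2 s, so it gains 599 s.

gain 599 s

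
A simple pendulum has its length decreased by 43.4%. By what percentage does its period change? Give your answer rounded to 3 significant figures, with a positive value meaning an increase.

T ∝ √L, so T'/T = √(0.5660) = 0.7523.
Percentage change in T = (0.7523 − 1) × 100% = -24.8%.

-24.8%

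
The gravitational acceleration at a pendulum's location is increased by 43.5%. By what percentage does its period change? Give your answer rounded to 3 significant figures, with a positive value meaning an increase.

T ∝ 1/√g, so T'/T = 1/√(1.435) = 0.8348.
Percentage change in T = (0.8348 − 1) × 100% = -16.5%.

-16.5%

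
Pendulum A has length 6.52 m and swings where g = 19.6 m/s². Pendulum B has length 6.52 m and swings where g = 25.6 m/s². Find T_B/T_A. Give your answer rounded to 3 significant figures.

T = 2π√(L/g), so T_B/T_A = √((L_B/g_B)/(L_A/g_A)) = √((6.52/25.6)/(6.52/19.6)) = 0.875.

0.875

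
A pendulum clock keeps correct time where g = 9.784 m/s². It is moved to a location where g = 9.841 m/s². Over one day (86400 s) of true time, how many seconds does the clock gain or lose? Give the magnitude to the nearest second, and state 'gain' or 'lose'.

gain 251 s

The clock's period scales as T ∝ 1/√g, so T'/T = √(9.784/9.841) = 0.997100.
In 86400 s of true time the clock registers 86400/0.997100 = 86651.3 s, so it gains 251 s.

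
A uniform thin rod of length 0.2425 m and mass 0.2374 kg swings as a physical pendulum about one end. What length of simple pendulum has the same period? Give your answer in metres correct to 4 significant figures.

The equivalent simple-pendulum length is L_eq = I/(md), where I is about the pivot and d = 0.12125 m.
I_cm = (1/12)mL² = 0.0011634 kg·m², so I = I_cm + md² = 0.0011634 + 0.0034902 = 0.0046535 kg·m².
L_eq = 0.0046535/(0.2374 × 0.12125) = 0.1617 m.

0.1617 m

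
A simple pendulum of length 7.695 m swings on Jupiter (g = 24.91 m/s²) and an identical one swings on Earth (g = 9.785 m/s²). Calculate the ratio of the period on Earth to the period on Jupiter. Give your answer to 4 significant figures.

1.596

T ∝ 1/√g, so T₂/T₁ = √(g₁/g₂) = √(24.91/9.785) = 1.596.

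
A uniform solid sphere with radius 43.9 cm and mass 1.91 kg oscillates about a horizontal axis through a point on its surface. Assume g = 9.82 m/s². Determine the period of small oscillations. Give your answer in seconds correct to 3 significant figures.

I_cm = (2/5)mr² = 0.1472 kg·m². The pivot is at distance d = 0.439 m from the centre of mass.
By the parallel-axis theorem, I = I_cm + md² = 0.1472 + 0.3681 = 0.5153 kg·m².
T = 2π√(I/(mgd)) = 2π√(0.5153/(1.91 × 9.82 × 0.439)) = 1.57 s.

1.57 s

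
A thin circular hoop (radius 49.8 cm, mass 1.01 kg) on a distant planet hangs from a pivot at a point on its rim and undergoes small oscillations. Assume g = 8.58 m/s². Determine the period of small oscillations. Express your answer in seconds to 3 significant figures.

I_cm = mr² = 0.2505 kg·m². The pivot is at distance d = 0.498 m from the centre of mass.
By the parallel-axis theorem, I = I_cm + md² = 0.2505 + 0.2505 = 0.5010 kg·m².
T = 2π√(I/(mgd)) = 2π√(0.5010/(1.01 × 8.58 × 0.498)) = 2.14 s.

2.14 s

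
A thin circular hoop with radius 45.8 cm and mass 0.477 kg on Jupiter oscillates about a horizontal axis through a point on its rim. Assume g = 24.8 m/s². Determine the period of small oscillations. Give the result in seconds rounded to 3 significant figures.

I_cm = mr² = 0.1001 kg·m². The pivot is at distance d = 0.458 m from the centre of mass.
By the parallel-axis theorem, I = I_cm + md² = 0.1001 + 0.1001 = 0.2001 kg·m².
T = 2π√(I/(mgd)) = 2π√(0.2001/(0.477 × 24.8 × 0.458)) = 1.21 s.

1.21 s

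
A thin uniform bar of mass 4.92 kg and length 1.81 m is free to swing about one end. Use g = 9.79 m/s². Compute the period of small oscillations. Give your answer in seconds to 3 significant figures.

For a physical pendulum T = 2π√(I/(mgd)), with d = 0.9050 m from pivot to centre of mass.
I_cm = mL²/12 = 4.92 × 1.81²/12 = 1.343 kg·m²; I = I_cm + md² = 1.343 + 4.92 × 0.9050² = 5.373 kg·m².
T = 2π√(5.373/(4.92 × 9.79 × 0.9050)) = 2.21 s.

2.21 s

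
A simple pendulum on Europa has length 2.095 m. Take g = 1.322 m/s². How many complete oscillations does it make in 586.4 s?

74

T = 2π√(L/g) = 2π√(2.095/1.322) = 7.9096 s.
Number of complete oscillations = ⌊586.4/7.9096⌋ = ⌊74.137⌋ = 74.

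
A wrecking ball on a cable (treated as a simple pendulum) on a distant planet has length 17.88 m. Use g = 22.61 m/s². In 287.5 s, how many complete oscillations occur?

51

T = 2π√(L/g) = 2π√(17.88/22.61) = 5.5874 s.
Number of complete oscillations = ⌊287.5/5.5874⌋ = ⌊51.455⌋ = 51.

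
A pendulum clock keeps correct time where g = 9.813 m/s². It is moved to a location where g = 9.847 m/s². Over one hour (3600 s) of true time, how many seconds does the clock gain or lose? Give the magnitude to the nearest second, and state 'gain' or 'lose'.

gain 6 s

The clock's period scales as T ∝ 1/√g, so T'/T = √(9.813/9.847) = 0.998272.
In 3600 s of true time the clock registers 3600/0.998272 = 3606.2 s, so it gains 6 s.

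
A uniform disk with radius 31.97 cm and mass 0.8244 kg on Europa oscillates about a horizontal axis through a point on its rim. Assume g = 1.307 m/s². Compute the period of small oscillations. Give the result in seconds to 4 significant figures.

I_cm = ½mr² = 0.042130 kg·m². The pivot is at distance d = 0.3197 m from the centre of mass.
By the parallel-axis theorem, I = I_cm + md² = 0.042130 + 0.084260 = 0.12639 kg·m².
T = 2π√(I/(mgd)) = 2π√(0.12639/(0.8244 × 1.307 × 0.3197)) = 3.806 s.

3.806 s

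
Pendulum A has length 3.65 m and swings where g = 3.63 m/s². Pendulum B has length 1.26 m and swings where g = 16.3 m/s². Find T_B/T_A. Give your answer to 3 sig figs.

0.277

T = 2π√(L/g), so T_B/T_A = √((L_B/g_B)/(L_A/g_A)) = √((1.26/16.3)/(3.65/3.63)) = 0.277.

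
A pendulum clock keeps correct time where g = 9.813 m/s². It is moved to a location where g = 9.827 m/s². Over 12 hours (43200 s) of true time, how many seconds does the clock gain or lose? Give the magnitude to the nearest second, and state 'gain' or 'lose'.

gain 31 s

The clock's period scales as T ∝ 1/√g, so T'/T = √(9.813/9.827) = 0.999287.
In 43200 s of true time the clock registers 43200/0.999287 = 43230.8 s, so it gains 31 s.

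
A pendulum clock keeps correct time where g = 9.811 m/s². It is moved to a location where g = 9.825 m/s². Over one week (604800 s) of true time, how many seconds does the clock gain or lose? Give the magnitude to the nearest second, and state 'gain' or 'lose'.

The clock's period scales as T ∝ 1/√g, so T'/T = √(9.811/9.825) = 0.999287.
In 604800 s of true time the clock registers 604800/0.999287 = 605231.4 s, so it gains 431 s.

gain 431 s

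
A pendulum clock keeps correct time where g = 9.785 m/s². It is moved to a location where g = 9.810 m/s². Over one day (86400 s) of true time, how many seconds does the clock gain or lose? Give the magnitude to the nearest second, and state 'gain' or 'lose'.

The clock's period scales as T ∝ 1/√g, so T'/T = √(9.785/9.810) = 0.998725.
In 86400 s of true time the clock registers 86400/0.998725 = 86510.3 s, so it gains 110 s.

gain 110 s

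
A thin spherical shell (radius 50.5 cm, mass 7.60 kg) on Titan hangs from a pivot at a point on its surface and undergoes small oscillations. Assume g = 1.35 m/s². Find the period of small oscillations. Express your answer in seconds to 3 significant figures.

4.96 s

I_cm = (2/3)mr² = 1.292 kg·m². The pivot is at distance d = 0.505 m from the centre of mass.
By the parallel-axis theorem, I = I_cm + md² = 1.292 + 1.938 = 3.230 kg·m².
T = 2π√(I/(mgd)) = 2π√(3.230/(7.60 × 1.35 × 0.505)) = 4.96 s.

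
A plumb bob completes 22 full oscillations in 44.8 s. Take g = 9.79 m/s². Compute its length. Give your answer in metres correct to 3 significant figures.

T = 44.8/22 = 2.036 s.
From T = 2π√(L/g), L = gT²/(4π²) = 9.79 × 2.036²/(4π²) = 1.03 m.

1.03 m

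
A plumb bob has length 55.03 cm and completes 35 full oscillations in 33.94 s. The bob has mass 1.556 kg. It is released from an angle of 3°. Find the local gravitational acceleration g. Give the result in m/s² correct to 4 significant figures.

T = 33.94/35 = 0.96971 s.
From T = 2π√(L/g), g = 4π²L/T² = 4π² × 0.5503/0.96971² = 23.10 m/s².

23.10 m/s²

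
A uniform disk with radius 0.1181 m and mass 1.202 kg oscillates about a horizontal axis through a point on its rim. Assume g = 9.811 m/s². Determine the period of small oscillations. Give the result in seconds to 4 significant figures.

0.8443 s

I_cm = ½mr² = 0.0083825 kg·m². The pivot is at distance d = 0.1181 m from the centre of mass.
By the parallel-axis theorem, I = I_cm + md² = 0.0083825 + 0.016765 = 0.025148 kg·m².
T = 2π√(I/(mgd)) = 2π√(0.025148/(1.202 × 9.811 × 0.1181)) = 0.8443 s.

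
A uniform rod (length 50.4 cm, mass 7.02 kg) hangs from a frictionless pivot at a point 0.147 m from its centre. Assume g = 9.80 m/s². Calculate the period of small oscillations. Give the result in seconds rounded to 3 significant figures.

For a physical pendulum T = 2π√(I/(mgd)), with d = 0.1470 m from pivot to centre of mass.
I_cm = mL²/12 = 7.02 × 0.504²/12 = 0.1486 kg·m²; I = I_cm + md² = 0.1486 + 7.02 × 0.1470² = 0.3003 kg·m².
T = 2π√(0.3003/(7.02 × 9.80 × 0.1470)) = 1.08 s.

1.08 s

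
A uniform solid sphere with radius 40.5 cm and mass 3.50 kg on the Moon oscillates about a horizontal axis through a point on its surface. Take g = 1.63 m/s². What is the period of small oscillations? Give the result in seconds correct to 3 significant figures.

I_cm = (2/5)mr² = 0.2296 kg·m². The pivot is at distance d = 0.405 m from the centre of mass.
By the parallel-axis theorem, I = I_cm + md² = 0.2296 + 0.5741 = 0.8037 kg·m².
T = 2π√(I/(mgd)) = 2π√(0.8037/(3.50 × 1.63 × 0.405)) = 3.71 s.

3.71 s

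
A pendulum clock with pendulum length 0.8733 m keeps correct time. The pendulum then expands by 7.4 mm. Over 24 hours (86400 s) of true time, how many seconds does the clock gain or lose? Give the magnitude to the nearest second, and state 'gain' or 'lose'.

T ∝ √L, so T'/T = √(0.88070/0.8733) = 1.00423.
In 86400 s of true time the clock registers 86400/1.00423 = 86036.3 s, so it loses 364 s.

lose 364 s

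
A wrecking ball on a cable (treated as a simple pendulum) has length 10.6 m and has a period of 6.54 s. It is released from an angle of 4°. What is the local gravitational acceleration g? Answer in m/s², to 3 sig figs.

From T = 2π√(L/g), g = 4π²L/T² = 4π² × 10.6/6.540² = 9.78 m/s².

9.78 m/s²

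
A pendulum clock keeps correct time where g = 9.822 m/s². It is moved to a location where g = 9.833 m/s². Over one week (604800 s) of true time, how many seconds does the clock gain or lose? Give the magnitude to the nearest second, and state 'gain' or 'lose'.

The clock's period scales as T ∝ 1/√g, so T'/T = √(9.822/9.833) = 0.999441.
In 604800 s of true time the clock registers 604800/0.999441 = 605138.6 s, so it gains 339 s.

gain 339 s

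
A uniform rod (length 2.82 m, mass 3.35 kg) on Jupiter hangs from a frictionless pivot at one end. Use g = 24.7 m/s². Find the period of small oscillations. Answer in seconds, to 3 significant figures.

1.73 s

For a physical pendulum T = 2π√(I/(mgd)), with d = 1.410 m from pivot to centre of mass.
I_cm = mL²/12 = 3.35 × 2.82²/12 = 2.220 kg·m²; I = I_cm + md² = 2.220 + 3.35 × 1.410² = 8.880 kg·m².
T = 2π√(8.880/(3.35 × 24.7 × 1.410)) = 1.73 s.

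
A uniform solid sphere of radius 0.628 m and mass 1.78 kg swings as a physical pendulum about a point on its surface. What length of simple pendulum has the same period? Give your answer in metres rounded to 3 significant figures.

0.879 m

The equivalent simple-pendulum length is L_eq = I/(md), where I is about the pivot and d = 0.6280 m.
I_cm = (2/5)mR² = 0.2808 kg·m², so I = I_cm + md² = 0.2808 + 0.7020 = 0.9828 kg·m².
L_eq = 0.9828/(1.78 × 0.6280) = 0.879 m.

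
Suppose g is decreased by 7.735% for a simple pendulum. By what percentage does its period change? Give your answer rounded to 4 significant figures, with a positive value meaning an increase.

4.107%

T ∝ 1/√g, so T'/T = 1/√(0.92265) = 1.0411.
Percentage change in T = (1.0411 − 1) × 100% = 4.107%.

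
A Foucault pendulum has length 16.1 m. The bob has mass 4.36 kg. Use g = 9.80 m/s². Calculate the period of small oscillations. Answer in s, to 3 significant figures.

T = 2π√(L/g) = 2π√(16.1/9.80) = 2π × 1.282 = 8.05 s.

8.05 s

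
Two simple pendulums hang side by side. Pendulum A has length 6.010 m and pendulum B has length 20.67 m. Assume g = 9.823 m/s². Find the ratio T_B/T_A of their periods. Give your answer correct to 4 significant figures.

1.855

T ∝ √L, so T_B/T_A = √(L_B/L_A) = √(20.67/6.010) = 1.855.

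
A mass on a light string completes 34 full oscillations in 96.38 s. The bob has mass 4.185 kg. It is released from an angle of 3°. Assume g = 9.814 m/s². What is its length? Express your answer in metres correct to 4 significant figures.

T = 96.38/34 = 2.8347 s.
From T = 2π√(L/g), L = gT²/(4π²) = 9.814 × 2.8347²/(4π²) = 1.998 m.

1.998 m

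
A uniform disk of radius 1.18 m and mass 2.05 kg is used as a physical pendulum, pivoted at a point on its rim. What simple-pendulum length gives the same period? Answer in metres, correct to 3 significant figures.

1.77 m

The equivalent simple-pendulum length is L_eq = I/(md), where I is about the pivot and d = 1.180 m.
I_cm = ½mR² = 1.427 kg·m², so I = I_cm + md² = 1.427 + 2.854 = 4.282 kg·m².
L_eq = 4.282/(2.05 × 1.180) = 1.77 m.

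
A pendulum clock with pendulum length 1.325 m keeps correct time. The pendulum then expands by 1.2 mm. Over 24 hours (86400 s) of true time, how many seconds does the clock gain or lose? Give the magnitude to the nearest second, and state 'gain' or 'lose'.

lose 39 s

T ∝ √L, so T'/T = √(1.32620/1.325) = 1.00045.
In 86400 s of true time the clock registers 86400/1.00045 = 86360.9 s, so it loses 39 s.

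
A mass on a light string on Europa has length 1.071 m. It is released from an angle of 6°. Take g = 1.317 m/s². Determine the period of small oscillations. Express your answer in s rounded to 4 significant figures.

5.666 s

T = 2π√(L/g) = 2π√(1.071/1.317) = 2π × 0.90178 = 5.666 s.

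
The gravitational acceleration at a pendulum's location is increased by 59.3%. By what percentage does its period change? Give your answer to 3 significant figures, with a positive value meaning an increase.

T ∝ 1/√g, so T'/T = 1/√(1.593) = 0.7923.
Percentage change in T = (0.7923 − 1) × 100% = -20.8%.

-20.8%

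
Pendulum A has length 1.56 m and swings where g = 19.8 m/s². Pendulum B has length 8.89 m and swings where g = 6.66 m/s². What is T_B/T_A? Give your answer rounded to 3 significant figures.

T = 2π√(L/g), so T_B/T_A = √((L_B/g_B)/(L_A/g_A)) = √((8.89/6.66)/(1.56/19.8)) = 4.12.

4.12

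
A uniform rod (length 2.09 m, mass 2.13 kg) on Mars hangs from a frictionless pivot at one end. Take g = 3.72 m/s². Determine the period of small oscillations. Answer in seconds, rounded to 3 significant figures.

For a physical pendulum T = 2π√(I/(mgd)), with d = 1.045 m from pivot to centre of mass.
I_cm = mL²/12 = 2.13 × 2.09²/12 = 0.7753 kg·m²; I = I_cm + md² = 0.7753 + 2.13 × 1.045² = 3.101 kg·m².
T = 2π√(3.101/(2.13 × 3.72 × 1.045)) = 3.85 s.

3.85 s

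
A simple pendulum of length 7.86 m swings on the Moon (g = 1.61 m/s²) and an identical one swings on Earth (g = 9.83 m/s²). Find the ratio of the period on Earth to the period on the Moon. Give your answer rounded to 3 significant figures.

0.405

T ∝ 1/√g, so T₂/T₁ = √(g₁/g₂) = √(1.61/9.83) = 0.405.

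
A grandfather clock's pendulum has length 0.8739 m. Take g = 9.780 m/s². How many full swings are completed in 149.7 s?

T = 2π√(L/g) = 2π√(0.8739/9.780) = 1.8782 s.
Number of complete oscillations = ⌊149.7/1.8782⌋ = ⌊79.704⌋ = 79.

79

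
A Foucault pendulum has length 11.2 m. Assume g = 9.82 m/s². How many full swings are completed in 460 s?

68

T = 2π√(L/g) = 2π√(11.2/9.82) = 6.710 s.
Number of complete oscillations = ⌊460/6.710⌋ = ⌊68.55⌋ = 68.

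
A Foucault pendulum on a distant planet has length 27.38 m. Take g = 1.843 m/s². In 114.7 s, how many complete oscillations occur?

4

T = 2π√(L/g) = 2π√(27.38/1.843) = 24.218 s.
Number of complete oscillations = ⌊114.7/24.218⌋ = ⌊4.7362⌋ = 4.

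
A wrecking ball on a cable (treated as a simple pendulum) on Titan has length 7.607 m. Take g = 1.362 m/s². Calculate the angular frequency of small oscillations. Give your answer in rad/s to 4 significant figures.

ω = √(g/L) = √(1.362/7.607) = 0.4231 rad/s.

0.4231 rad/s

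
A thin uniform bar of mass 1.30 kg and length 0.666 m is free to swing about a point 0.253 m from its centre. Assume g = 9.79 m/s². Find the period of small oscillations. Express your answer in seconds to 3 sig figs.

1.27 s

For a physical pendulum T = 2π√(I/(mgd)), with d = 0.2530 m from pivot to centre of mass.
I_cm = mL²/12 = 1.30 × 0.666²/12 = 0.04805 kg·m²; I = I_cm + md² = 0.04805 + 1.30 × 0.2530² = 0.1313 kg·m².
T = 2π√(0.1313/(1.30 × 9.79 × 0.2530)) = 1.27 s.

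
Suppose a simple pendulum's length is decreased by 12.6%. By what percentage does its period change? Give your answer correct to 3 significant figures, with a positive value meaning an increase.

-6.51%

T ∝ √L, so T'/T = √(0.8740) = 0.9349.
Percentage change in T = (0.9349 − 1) × 100% = -6.51%.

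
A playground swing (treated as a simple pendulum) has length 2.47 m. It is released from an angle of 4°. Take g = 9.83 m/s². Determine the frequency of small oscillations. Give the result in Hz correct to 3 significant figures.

T = 2π√(L/g) = 2π√(2.47/9.83) = 3.150 s, so f = 1/T = 0.318 Hz.

0.318 Hz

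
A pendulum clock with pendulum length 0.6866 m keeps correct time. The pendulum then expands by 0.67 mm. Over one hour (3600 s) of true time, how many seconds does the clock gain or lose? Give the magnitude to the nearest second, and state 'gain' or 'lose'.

lose 2 s

T ∝ √L, so T'/T = √(0.68727/0.6866) = 1.00049.
In 3600 s of true time the clock registers 3600/1.00049 = 3598.2 s, so it loses 2 s.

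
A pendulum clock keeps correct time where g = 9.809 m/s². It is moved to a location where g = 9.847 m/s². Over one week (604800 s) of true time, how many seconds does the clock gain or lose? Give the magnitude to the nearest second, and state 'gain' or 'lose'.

The clock's period scales as T ∝ 1/√g, so T'/T = √(9.809/9.847) = 0.998069.
In 604800 s of true time the clock registers 604800/0.998069 = 605970.4 s, so it gains 1170 s.

gain 1170 s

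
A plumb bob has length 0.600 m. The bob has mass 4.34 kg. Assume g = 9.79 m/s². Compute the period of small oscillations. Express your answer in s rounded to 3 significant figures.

1.56 s

T = 2π√(L/g) = 2π√(0.600/9.79) = 2π × 0.2476 = 1.56 s.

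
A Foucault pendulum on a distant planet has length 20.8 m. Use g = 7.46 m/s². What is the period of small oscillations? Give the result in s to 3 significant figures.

T = 2π√(L/g) = 2π√(20.8/7.46) = 2π × 1.670 = 10.5 s.

10.5 s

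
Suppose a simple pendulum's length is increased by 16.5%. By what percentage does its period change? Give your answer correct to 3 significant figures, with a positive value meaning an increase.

T ∝ √L, so T'/T = √(1.165) = 1.079.
Percentage change in T = (1.079 − 1) × 100% = 7.94%.

7.94%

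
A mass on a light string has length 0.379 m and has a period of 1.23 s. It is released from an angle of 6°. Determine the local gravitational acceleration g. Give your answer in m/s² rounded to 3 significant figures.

From T = 2π√(L/g), g = 4π²L/T² = 4π² × 0.379/1.230² = 9.89 m/s².

9.89 m/s²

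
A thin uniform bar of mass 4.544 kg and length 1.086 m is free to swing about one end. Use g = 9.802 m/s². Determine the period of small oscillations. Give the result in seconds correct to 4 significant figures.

For a physical pendulum T = 2π√(I/(mgd)), with d = 0.54300 m from pivot to centre of mass.
I_cm = mL²/12 = 4.544 × 1.086²/12 = 0.44660 kg·m²; I = I_cm + md² = 0.44660 + 4.544 × 0.54300² = 1.7864 kg·m².
T = 2π√(1.7864/(4.544 × 9.802 × 0.54300)) = 1.708 s.

1.708 s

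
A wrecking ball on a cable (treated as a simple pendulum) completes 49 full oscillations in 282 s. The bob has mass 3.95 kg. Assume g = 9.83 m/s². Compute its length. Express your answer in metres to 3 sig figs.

T = 282/49 = 5.755 s.
From T = 2π√(L/g), L = gT²/(4π²) = 9.83 × 5.755²/(4π²) = 8.25 m.

8.25 m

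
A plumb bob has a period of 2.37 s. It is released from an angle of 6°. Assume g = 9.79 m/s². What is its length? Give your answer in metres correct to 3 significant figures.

From T = 2π√(L/g), L = gT²/(4π²) = 9.79 × 2.370²/(4π²) = 1.39 m.

1.39 m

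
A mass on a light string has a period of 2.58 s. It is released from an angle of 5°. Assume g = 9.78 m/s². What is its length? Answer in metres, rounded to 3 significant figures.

1.65 m

From T = 2π√(L/g), L = gT²/(4π²) = 9.78 × 2.580²/(4π²) = 1.65 m.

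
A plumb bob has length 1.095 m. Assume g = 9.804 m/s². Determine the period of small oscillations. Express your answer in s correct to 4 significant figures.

2.100 s

T = 2π√(L/g) = 2π√(1.095/9.804) = 2π × 0.33420 = 2.100 s.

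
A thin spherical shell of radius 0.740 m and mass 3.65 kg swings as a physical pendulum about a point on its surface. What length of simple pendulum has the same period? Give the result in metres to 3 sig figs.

1.23 m

The equivalent simple-pendulum length is L_eq = I/(md), where I is about the pivot and d = 0.7400 m.
I_cm = (2/3)mR² = 1.332 kg·m², so I = I_cm + md² = 1.332 + 1.999 = 3.331 kg·m².
L_eq = 3.331/(3.65 × 0.7400) = 1.23 m.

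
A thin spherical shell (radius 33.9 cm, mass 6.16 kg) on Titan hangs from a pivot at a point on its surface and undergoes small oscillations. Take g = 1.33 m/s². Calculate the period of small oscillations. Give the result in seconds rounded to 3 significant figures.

4.10 s

I_cm = (2/3)mr² = 0.4719 kg·m². The pivot is at distance d = 0.339 m from the centre of mass.
By the parallel-axis theorem, I = I_cm + md² = 0.4719 + 0.7079 = 1.180 kg·m².
T = 2π√(I/(mgd)) = 2π√(1.180/(6.16 × 1.33 × 0.339)) = 4.10 s.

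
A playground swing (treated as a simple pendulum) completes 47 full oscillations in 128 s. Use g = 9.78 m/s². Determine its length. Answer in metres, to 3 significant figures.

1.84 m

T = 128/47 = 2.723 s.
From T = 2π√(L/g), L = gT²/(4π²) = 9.78 × 2.723²/(4π²) = 1.84 m.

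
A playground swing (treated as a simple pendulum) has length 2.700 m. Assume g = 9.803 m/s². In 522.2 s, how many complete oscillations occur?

T = 2π√(L/g) = 2π√(2.700/9.803) = 3.2975 s.
Number of complete oscillations = ⌊522.2/3.2975⌋ = ⌊158.36⌋ = 158.

158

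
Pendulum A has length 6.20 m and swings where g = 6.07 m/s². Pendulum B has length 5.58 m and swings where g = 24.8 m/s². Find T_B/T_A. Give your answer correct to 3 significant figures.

0.469

T = 2π√(L/g), so T_B/T_A = √((L_B/g_B)/(L_A/g_A)) = √((5.58/24.8)/(6.20/6.07)) = 0.469.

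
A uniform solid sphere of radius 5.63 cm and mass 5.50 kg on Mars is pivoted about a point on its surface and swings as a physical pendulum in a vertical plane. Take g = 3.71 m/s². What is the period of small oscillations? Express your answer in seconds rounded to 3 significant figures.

0.916 s

I_cm = (2/5)mr² = 0.006973 kg·m². The pivot is at distance d = 0.0563 m from the centre of mass.
By the parallel-axis theorem, I = I_cm + md² = 0.006973 + 0.01743 = 0.02441 kg·m².
T = 2π√(I/(mgd)) = 2π√(0.02441/(5.50 × 3.71 × 0.0563)) = 0.916 s.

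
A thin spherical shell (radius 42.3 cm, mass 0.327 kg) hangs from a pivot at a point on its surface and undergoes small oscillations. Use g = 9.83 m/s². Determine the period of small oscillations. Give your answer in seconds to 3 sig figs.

1.68 s

I_cm = (2/3)mr² = 0.03901 kg·m². The pivot is at distance d = 0.423 m from the centre of mass.
By the parallel-axis theorem, I = I_cm + md² = 0.03901 + 0.05851 = 0.09752 kg·m².
T = 2π√(I/(mgd)) = 2π√(0.09752/(0.327 × 9.83 × 0.423)) = 1.68 s.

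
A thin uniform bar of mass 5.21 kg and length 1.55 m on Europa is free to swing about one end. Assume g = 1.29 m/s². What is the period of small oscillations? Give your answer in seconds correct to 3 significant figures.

5.62 s

For a physical pendulum T = 2π√(I/(mgd)), with d = 0.7750 m from pivot to centre of mass.
I_cm = mL²/12 = 5.21 × 1.55²/12 = 1.043 kg·m²; I = I_cm + md² = 1.043 + 5.21 × 0.7750² = 4.172 kg·m².
T = 2π√(4.172/(5.21 × 1.29 × 0.7750)) = 5.62 s.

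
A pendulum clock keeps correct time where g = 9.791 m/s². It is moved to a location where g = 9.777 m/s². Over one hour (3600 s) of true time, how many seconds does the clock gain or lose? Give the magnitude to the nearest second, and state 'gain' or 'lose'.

lose 3 s

The clock's period scales as T ∝ 1/√g, so T'/T = √(9.791/9.777) = 1.00072.
In 3600 s of true time the clock registers 3600/1.00072 = 3597.4 s, so it loses 3 s.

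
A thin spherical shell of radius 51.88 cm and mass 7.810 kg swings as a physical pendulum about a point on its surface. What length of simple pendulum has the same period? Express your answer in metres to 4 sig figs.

The equivalent simple-pendulum length is L_eq = I/(md), where I is about the pivot and d = 0.51880 m.
I_cm = (2/3)mR² = 1.4014 kg·m², so I = I_cm + md² = 1.4014 + 2.1021 = 3.5035 kg·m².
L_eq = 3.5035/(7.810 × 0.51880) = 0.8647 m.

0.8647 m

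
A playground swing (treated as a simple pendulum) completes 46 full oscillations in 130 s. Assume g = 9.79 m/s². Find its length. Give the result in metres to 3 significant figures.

T = 130/46 = 2.826 s.
From T = 2π√(L/g), L = gT²/(4π²) = 9.79 × 2.826²/(4π²) = 1.98 m.

1.98 m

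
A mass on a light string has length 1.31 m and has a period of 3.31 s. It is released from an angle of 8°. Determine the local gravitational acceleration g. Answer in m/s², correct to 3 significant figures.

4.72 m/s²

From T = 2π√(L/g), g = 4π²L/T² = 4π² × 1.31/3.310² = 4.72 m/s².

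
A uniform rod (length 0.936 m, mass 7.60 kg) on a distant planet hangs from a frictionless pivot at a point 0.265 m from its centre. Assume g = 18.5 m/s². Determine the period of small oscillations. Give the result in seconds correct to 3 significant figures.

For a physical pendulum T = 2π√(I/(mgd)), with d = 0.2650 m from pivot to centre of mass.
I_cm = mL²/12 = 7.60 × 0.936²/12 = 0.5549 kg·m²; I = I_cm + md² = 0.5549 + 7.60 × 0.2650² = 1.089 kg·m².
T = 2π√(1.089/(7.60 × 18.5 × 0.2650)) = 1.07 s.

1.07 s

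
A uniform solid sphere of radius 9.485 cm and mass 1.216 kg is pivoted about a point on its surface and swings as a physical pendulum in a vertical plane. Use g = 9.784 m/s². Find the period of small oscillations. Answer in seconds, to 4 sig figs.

0.7320 s

I_cm = (2/5)mr² = 0.0043759 kg·m². The pivot is at distance d = 0.09485 m from the centre of mass.
By the parallel-axis theorem, I = I_cm + md² = 0.0043759 + 0.010940 = 0.015316 kg·m².
T = 2π√(I/(mgd)) = 2π√(0.015316/(1.216 × 9.784 × 0.09485)) = 0.7320 s.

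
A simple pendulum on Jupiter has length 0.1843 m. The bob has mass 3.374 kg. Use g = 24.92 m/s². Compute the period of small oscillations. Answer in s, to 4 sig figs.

0.5403 s

T = 2π√(L/g) = 2π√(0.1843/24.92) = 2π × 0.085998 = 0.5403 s.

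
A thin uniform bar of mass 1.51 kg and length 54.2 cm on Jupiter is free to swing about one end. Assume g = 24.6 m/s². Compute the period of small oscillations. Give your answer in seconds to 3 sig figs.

For a physical pendulum T = 2π√(I/(mgd)), with d = 0.2710 m from pivot to centre of mass.
I_cm = mL²/12 = 1.51 × 0.542²/12 = 0.03697 kg·m²; I = I_cm + md² = 0.03697 + 1.51 × 0.2710² = 0.1479 kg·m².
T = 2π√(0.1479/(1.51 × 24.6 × 0.2710)) = 0.761 s.

0.761 s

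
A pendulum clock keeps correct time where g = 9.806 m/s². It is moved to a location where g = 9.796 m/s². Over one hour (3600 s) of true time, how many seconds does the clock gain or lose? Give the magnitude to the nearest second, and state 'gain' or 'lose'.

The clock's period scales as T ∝ 1/√g, so T'/T = √(9.806/9.796) = 1.00051.
In 3600 s of true time the clock registers 3600/1.00051 = 3598.2 s, so it loses 2 s.

lose 2 s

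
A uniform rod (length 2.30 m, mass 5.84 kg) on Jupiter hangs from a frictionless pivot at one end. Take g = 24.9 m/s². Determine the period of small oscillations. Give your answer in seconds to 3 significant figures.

For a physical pendulum T = 2π√(I/(mgd)), with d = 1.150 m from pivot to centre of mass.
I_cm = mL²/12 = 5.84 × 2.30²/12 = 2.574 kg·m²; I = I_cm + md² = 2.574 + 5.84 × 1.150² = 10.30 kg·m².
T = 2π√(10.30/(5.84 × 24.9 × 1.150)) = 1.56 s.

1.56 s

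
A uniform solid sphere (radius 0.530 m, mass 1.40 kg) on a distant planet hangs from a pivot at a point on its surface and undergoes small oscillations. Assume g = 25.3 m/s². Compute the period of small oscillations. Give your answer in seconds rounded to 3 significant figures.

I_cm = (2/5)mr² = 0.1573 kg·m². The pivot is at distance d = 0.530 m from the centre of mass.
By the parallel-axis theorem, I = I_cm + md² = 0.1573 + 0.3933 = 0.5506 kg·m².
T = 2π√(I/(mgd)) = 2π√(0.5506/(1.40 × 25.3 × 0.530)) = 1.08 s.

1.08 s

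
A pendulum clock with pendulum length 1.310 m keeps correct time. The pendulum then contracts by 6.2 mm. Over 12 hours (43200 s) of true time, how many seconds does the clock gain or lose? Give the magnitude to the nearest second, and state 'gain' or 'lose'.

gain 103 s

T ∝ √L, so T'/T = √(1.30380/1.310) = 0.997631.
In 43200 s of true time the clock registers 43200/0.997631 = 43302.6 s, so it gains 103 s.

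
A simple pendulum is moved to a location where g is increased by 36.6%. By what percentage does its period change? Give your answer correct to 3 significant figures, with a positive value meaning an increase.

-14.4%

T ∝ 1/√g, so T'/T = 1/√(1.366) = 0.8556.
Percentage change in T = (0.8556 − 1) × 100% = -14.4%.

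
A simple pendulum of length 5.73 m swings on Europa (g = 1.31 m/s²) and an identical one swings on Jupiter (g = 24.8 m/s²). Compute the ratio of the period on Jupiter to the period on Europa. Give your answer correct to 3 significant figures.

T ∝ 1/√g, so T₂/T₁ = √(g₁/g₂) = √(1.31/24.8) = 0.230.

0.230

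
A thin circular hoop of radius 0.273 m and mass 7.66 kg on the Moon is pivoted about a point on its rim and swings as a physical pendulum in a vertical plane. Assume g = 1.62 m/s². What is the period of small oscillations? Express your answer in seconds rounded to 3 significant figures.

3.65 s

I_cm = mr² = 0.5709 kg·m². The pivot is at distance d = 0.273 m from the centre of mass.
By the parallel-axis theorem, I = I_cm + md² = 0.5709 + 0.5709 = 1.142 kg·m².
T = 2π√(I/(mgd)) = 2π√(1.142/(7.66 × 1.62 × 0.273)) = 3.65 s.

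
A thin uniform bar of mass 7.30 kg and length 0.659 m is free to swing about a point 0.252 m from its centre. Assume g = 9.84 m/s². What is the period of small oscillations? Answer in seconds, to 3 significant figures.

1.26 s

For a physical pendulum T = 2π√(I/(mgd)), with d = 0.2520 m from pivot to centre of mass.
I_cm = mL²/12 = 7.30 × 0.659²/12 = 0.2642 kg·m²; I = I_cm + md² = 0.2642 + 7.30 × 0.2520² = 0.7278 kg·m².
T = 2π√(0.7278/(7.30 × 9.84 × 0.2520)) = 1.26 s.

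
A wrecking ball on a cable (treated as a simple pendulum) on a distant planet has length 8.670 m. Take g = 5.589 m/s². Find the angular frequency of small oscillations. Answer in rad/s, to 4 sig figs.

0.8029 rad/s

ω = √(g/L) = √(5.589/8.670) = 0.8029 rad/s.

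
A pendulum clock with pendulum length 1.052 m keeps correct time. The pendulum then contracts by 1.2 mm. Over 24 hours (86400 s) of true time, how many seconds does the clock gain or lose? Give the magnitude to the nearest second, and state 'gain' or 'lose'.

T ∝ √L, so T'/T = √(1.05080/1.052) = 0.999429.
In 86400 s of true time the clock registers 86400/0.999429 = 86449.3 s, so it gains 49 s.

gain 49 s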